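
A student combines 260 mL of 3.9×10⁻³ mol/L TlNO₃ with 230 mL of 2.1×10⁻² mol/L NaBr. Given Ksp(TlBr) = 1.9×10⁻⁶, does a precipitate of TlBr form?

After mixing, V = 260 mL + 230 mL = 490 mL.
[Tl⁺] = (3.9×10⁻³)(260)/490 = 2.1×10⁻³ mol/L
[Br⁻] = (2.1×10⁻²)(230)/490 = 9.9×10⁻³ mol/L
Q = [Tl⁺][Br⁻] = 2.0×10⁻⁵
Q = 2.0×10⁻⁵ > Ksp = 1.9×10⁻⁶, so the solution is supersaturated and TlBr precipitates.

Yes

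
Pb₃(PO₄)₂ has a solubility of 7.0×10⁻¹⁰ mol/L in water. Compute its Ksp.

Pb₃(PO₄)₂(s) ⇌ 3 Pb²⁺(aq) + 2 PO₄³⁻(aq)
If s mol/L of Pb₃(PO₄)₂ dissolves, [Pb²⁺] = 3s and [PO₄³⁻] = 2s.
Ksp = [Pb²⁺]^3[PO₄³⁻]^2 = (3s)^3 · (2s)^2 = 108s^5
Ksp = 108 × (7.0×10⁻¹⁰)^5 = 1.8×10⁻⁴⁴

Ksp = 1.8×10⁻⁴⁴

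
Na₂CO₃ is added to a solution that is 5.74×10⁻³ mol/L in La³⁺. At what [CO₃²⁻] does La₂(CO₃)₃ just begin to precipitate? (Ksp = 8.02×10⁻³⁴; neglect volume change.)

2.90×10⁻¹⁰ M

Precipitation begins when Q = Ksp.
La₂(CO₃)₃(s) ⇌ 2 La³⁺(aq) + 3 CO₃²⁻(aq)
Ksp = [La³⁺]^2[CO₃²⁻]^3 = [CO₃²⁻]^3(5.74×10⁻³)^2
[CO₃²⁻]^3 = 8.02×10⁻³⁴ / (5.74×10⁻³)^2 = 2.43×10⁻²⁹
[CO₃²⁻] = 2.90×10⁻¹⁰ mol/L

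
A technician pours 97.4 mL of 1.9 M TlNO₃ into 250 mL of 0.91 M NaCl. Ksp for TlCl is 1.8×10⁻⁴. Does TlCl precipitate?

Yes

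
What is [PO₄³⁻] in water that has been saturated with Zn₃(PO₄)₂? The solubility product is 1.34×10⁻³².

3.31×10⁻⁷ M

Zn₃(PO₄)₂(s) ⇌ 3 Zn²⁺(aq) + 2 PO₄³⁻(aq)
If s mol/L of Zn₃(PO₄)₂ dissolves, [Zn²⁺] = 3s and [PO₄³⁻] = 2s.
Ksp = [Zn²⁺]^3[PO₄³⁻]^2 = (3s)^3 · (2s)^2 = 108s^5 = 1.34×10⁻³²
s = 1.65×10⁻⁷ M
[PO₄³⁻] = 2s = 3.31×10⁻⁷ M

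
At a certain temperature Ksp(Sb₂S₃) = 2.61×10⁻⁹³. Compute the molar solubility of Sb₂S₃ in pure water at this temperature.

1.19×10⁻¹⁹ M

Sb₂S₃(s) ⇌ 2 Sb³⁺(aq) + 3 S²⁻(aq)
With molar solubility s: [Sb³⁺] = 2s, [S²⁻] = 3s.
Ksp = [Sb³⁺]^2[S²⁻]^3 = (2s)^2 · (3s)^3 = 108s^5
108s^5 = 2.61×10⁻⁹³  ⇒  s^5 = 2.42×10⁻⁹⁵
s = (2.42×10⁻⁹⁵)^(1/5) = 1.19×10⁻¹⁹ M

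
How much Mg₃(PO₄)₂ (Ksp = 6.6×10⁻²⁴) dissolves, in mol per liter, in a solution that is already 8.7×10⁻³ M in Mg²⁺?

Mg₃(PO₄)₂(s) ⇌ 3 Mg²⁺(aq) + 2 PO₄³⁻(aq)
Let s be the solubility of Mg₃(PO₄)₂ here. The common ion gives [Mg²⁺] ≈ 8.7×10⁻³ M, and [PO₄³⁻] = 2s.
Ksp = [Mg²⁺]^3[PO₄³⁻]^2 = (8.7×10⁻³)^3(2s)^2
(2s)^2 = 6.6×10⁻²⁴ / (8.7×10⁻³)^3 = 1.0×10⁻¹⁷
s = 1.6×10⁻⁹ M

1.6×10⁻⁹ M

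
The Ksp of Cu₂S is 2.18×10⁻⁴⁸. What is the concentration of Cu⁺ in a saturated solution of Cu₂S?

1.63×10⁻¹⁶ M

Cu₂S(s) ⇌ 2 Cu⁺(aq) + S²⁻(aq)
With molar solubility s: [Cu⁺] = 2s, [S²⁻] = s.
Ksp = [Cu⁺]^2[S²⁻] = (2s)^2 · s = 4s^3 = 2.18×10⁻⁴⁸
s = 8.17×10⁻¹⁷ mol L⁻¹
[Cu⁺] = 2s = 1.63×10⁻¹⁶ mol L⁻¹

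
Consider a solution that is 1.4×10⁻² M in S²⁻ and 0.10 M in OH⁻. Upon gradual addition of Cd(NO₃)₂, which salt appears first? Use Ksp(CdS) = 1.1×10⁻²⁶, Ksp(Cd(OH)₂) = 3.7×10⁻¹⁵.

CdS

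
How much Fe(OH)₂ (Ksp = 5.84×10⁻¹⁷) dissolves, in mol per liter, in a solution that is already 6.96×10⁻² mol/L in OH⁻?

Fe(OH)₂(s) ⇌ Fe²⁺(aq) + 2 OH⁻(aq)
With OH⁻ already at 6.96×10⁻² mol/L and s small, take [OH⁻] ≈ 6.96×10⁻² mol/L and [Fe²⁺] = s.
Ksp = [Fe²⁺][OH⁻]^2 = s(6.96×10⁻²)^2
s = 5.84×10⁻¹⁷ / (6.96×10⁻²)^2 = 1.21×10⁻¹⁴
s = 1.21×10⁻¹⁴ mol/L

1.21×10⁻¹⁴ M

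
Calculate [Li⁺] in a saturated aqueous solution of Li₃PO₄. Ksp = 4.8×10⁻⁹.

1.1×10⁻² M

Li₃PO₄(s) ⇌ 3 Li⁺(aq) + PO₄³⁻(aq)
For each mole of Li₃PO₄ that dissolves per liter, [Li⁺] = 3s and [PO₄³⁻] = s; let s denote this solubility.
Ksp = [Li⁺]^3[PO₄³⁻] = (3s)^3 · s = 27s^4 = 4.8×10⁻⁹
s = 3.7×10⁻³ mol L⁻¹
[Li⁺] = 3s = 1.1×10⁻² mol L⁻¹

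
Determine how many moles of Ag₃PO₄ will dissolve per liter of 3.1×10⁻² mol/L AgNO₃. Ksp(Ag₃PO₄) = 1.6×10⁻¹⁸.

5.4×10⁻¹⁴ M

Ag₃PO₄(s) ⇌ 3 Ag⁺(aq) + PO₄³⁻(aq)
The solution already contains Ag⁺ at 3.1×10⁻² mol/L. Let s be the molar solubility of Ag₃PO₄.
[Ag⁺] ≈ 3.1×10⁻² mol/L (common ion dominates); [PO₄³⁻] = s.
Ksp = [Ag⁺]^3[PO₄³⁻] = (3.1×10⁻²)^3s
s = 1.6×10⁻¹⁸ / (3.1×10⁻²)^3 = 5.4×10⁻¹⁴
s = 5.4×10⁻¹⁴ mol/L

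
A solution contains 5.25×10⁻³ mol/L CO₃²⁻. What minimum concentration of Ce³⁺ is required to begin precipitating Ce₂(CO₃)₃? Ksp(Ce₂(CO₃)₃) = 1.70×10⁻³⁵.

A salt starts to precipitate once the ion product Q reaches its Ksp.
Ce₂(CO₃)₃(s) ⇌ 2 Ce³⁺(aq) + 3 CO₃²⁻(aq)
Ksp = [Ce³⁺]^2[CO₃²⁻]^3 = [Ce³⁺]^2(5.25×10⁻³)^3
[Ce³⁺]^2 = 1.70×10⁻³⁵ / (5.25×10⁻³)^3 = 1.17×10⁻²⁸
[Ce³⁺] = 1.08×10⁻¹⁴ mol/L

1.08×10⁻¹⁴ M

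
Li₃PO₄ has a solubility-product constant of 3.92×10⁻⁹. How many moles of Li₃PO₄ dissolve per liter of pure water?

3.47×10⁻³ M

Li₃PO₄(s) ⇌ 3 Li⁺(aq) + PO₄³⁻(aq)
With molar solubility s: [Li⁺] = 3s, [PO₄³⁻] = s.
Ksp = [Li⁺]^3[PO₄³⁻] = (3s)^3 · s = 27s^4
27s^4 = 3.92×10⁻⁹  ⇒  s^4 = 1.45×10⁻¹⁰
s = 3.47×10⁻³ mol/L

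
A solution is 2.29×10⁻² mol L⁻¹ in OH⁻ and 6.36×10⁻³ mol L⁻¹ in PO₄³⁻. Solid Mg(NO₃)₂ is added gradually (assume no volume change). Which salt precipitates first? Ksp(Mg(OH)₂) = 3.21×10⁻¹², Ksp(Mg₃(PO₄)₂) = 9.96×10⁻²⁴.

Mg(OH)₂

Each salt precipitates once Q = Ksp for that salt.
For Mg(OH)₂: [Mg²⁺] = (Ksp/[OH⁻]^2) = 6.12×10⁻⁹ mol L⁻¹
For Mg₃(PO₄)₂: [Mg²⁺] = (Ksp/[PO₄³⁻]^2)^(1/3) = 6.27×10⁻⁷ mol L⁻¹
The smaller threshold [Mg²⁺] is reached first, so Mg(OH)₂ precipitates first.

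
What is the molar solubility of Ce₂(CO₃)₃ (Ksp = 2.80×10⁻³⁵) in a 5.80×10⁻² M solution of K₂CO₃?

Ce₂(CO₃)₃(s) ⇌ 2 Ce³⁺(aq) + 3 CO₃²⁻(aq)
CO₃²⁻ is already present at 5.80×10⁻² M. If s mol/L of Ce₂(CO₃)₃ dissolves, [Ce³⁺] = 2s while [CO₃²⁻] ≈ 5.80×10⁻² M.
Ksp = [Ce³⁺]^2[CO₃²⁻]^3 = (2s)^2(5.80×10⁻²)^3
(2s)^2 = 2.80×10⁻³⁵ / (5.80×10⁻²)^3 = 1.44×10⁻³¹
s = 1.89×10⁻¹⁶ M

1.89×10⁻¹⁶ M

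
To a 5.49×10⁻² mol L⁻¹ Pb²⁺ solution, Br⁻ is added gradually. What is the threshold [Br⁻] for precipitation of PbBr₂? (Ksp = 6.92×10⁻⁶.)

1.12×10⁻² M

A salt starts to precipitate once the ion product Q reaches its Ksp.
PbBr₂(s) ⇌ Pb²⁺(aq) + 2 Br⁻(aq)
Ksp = [Pb²⁺][Br⁻]^2 = [Br⁻]^2(5.49×10⁻²)
[Br⁻]^2 = 6.92×10⁻⁶ / (5.49×10⁻²) = 1.26×10⁻⁴
[Br⁻] = 1.12×10⁻² mol L⁻¹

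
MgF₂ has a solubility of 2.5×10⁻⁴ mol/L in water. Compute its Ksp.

Ksp = 6.3×10⁻¹¹

MgF₂(s) ⇌ Mg²⁺(aq) + 2 F⁻(aq)
With molar solubility s: [Mg²⁺] = s, [F⁻] = 2s.
Ksp = [Mg²⁺][F⁻]^2 = s · (2s)^2 = 4s^3
Ksp = 4 × (2.5×10⁻⁴)^3 = 6.3×10⁻¹¹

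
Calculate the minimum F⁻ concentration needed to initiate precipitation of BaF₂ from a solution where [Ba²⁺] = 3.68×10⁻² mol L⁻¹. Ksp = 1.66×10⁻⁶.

6.72×10⁻³ M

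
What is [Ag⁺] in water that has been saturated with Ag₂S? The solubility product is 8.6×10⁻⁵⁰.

Ag₂S(s) ⇌ 2 Ag⁺(aq) + S²⁻(aq)
For each mole of Ag₂S that dissolves per liter, [Ag⁺] = 2s and [S²⁻] = s; let s denote this solubility.
Ksp = [Ag⁺]^2[S²⁻] = (2s)^2 · s = 4s^3 = 8.6×10⁻⁵⁰
s = 2.8×10⁻¹⁷ mol/L
[Ag⁺] = 2s = 5.6×10⁻¹⁷ mol/L

5.6×10⁻¹⁷ M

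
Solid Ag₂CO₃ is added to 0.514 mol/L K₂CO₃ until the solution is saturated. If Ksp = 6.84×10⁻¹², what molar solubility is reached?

1.82×10⁻⁶ M

Ag₂CO₃(s) ⇌ 2 Ag⁺(aq) + CO₃²⁻(aq)
With CO₃²⁻ already at 0.514 mol/L and s small, take [CO₃²⁻] ≈ 0.514 mol/L and [Ag⁺] = 2s.
Ksp = [Ag⁺]^2[CO₃²⁻] = (2s)^2(0.514)
(2s)^2 = 6.84×10⁻¹² / (0.514) = 1.33×10⁻¹¹
s = 1.82×10⁻⁶ mol/L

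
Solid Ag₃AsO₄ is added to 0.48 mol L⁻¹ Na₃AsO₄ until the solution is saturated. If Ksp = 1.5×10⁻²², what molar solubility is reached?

Ag₃AsO₄(s) ⇌ 3 Ag⁺(aq) + AsO₄³⁻(aq)
AsO₄³⁻ is already present at 0.48 mol L⁻¹. If s mol/L of Ag₃AsO₄ dissolves, [Ag⁺] = 3s while [AsO₄³⁻] ≈ 0.48 mol L⁻¹.
Ksp = [Ag⁺]^3[AsO₄³⁻] = (3s)^3(0.48)
(3s)^3 = 1.5×10⁻²² / (0.48) = 3.1×10⁻²²
s = 2.3×10⁻⁸ mol L⁻¹

2.3×10⁻⁸ M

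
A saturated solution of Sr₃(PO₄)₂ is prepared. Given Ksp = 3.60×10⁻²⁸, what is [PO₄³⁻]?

2.54×10⁻⁶ M

Sr₃(PO₄)₂(s) ⇌ 3 Sr²⁺(aq) + 2 PO₄³⁻(aq)
With molar solubility s: [Sr²⁺] = 3s, [PO₄³⁻] = 2s.
Ksp = [Sr²⁺]^3[PO₄³⁻]^2 = (3s)^3 · (2s)^2 = 108s^5 = 3.60×10⁻²⁸
s = 1.27×10⁻⁶ mol L⁻¹
[PO₄³⁻] = 2s = 2.54×10⁻⁶ mol L⁻¹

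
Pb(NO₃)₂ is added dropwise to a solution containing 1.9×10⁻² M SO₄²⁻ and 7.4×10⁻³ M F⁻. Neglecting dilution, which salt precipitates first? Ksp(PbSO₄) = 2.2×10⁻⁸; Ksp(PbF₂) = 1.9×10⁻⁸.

Precipitation begins when Q = Ksp.
For PbSO₄: [Pb²⁺] = (Ksp/[SO₄²⁻]) = 1.2×10⁻⁶ M
For PbF₂: [Pb²⁺] = (Ksp/[F⁻]^2) = 3.5×10⁻⁴ M
The smaller threshold [Pb²⁺] is reached first, so PbSO₄ precipitates first.

PbSO₄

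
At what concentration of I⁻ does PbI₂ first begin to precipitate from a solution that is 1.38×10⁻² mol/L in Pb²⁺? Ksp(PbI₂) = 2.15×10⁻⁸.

Each salt precipitates once Q = Ksp for that salt.
PbI₂(s) ⇌ Pb²⁺(aq) + 2 I⁻(aq)
Ksp = [Pb²⁺][I⁻]^2 = [I⁻]^2(1.38×10⁻²)
[I⁻]^2 = 2.15×10⁻⁸ / (1.38×10⁻²) = 1.56×10⁻⁶
[I⁻] = 1.25×10⁻³ mol/L

1.25×10⁻³ M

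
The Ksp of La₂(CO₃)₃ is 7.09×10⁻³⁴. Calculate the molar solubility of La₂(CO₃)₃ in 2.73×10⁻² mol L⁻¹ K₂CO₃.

2.95×10⁻¹⁵ M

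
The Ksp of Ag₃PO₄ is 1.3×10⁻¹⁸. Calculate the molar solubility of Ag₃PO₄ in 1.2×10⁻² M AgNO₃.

Ag₃PO₄(s) ⇌ 3 Ag⁺(aq) + PO₄³⁻(aq)
Ag⁺ is already present at 1.2×10⁻² M. If s mol/L of Ag₃PO₄ dissolves, [PO₄³⁻] = s while [Ag⁺] ≈ 1.2×10⁻² M.
Ksp = [Ag⁺]^3[PO₄³⁻] = (1.2×10⁻²)^3s
s = 1.3×10⁻¹⁸ / (1.2×10⁻²)^3 = 7.5×10⁻¹³
s = 7.5×10⁻¹³ M

7.5×10⁻¹³ M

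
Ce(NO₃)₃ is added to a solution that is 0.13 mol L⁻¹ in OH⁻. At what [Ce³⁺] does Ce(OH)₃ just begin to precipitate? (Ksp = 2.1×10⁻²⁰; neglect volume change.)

Each salt precipitates once Q = Ksp for that salt.
Ce(OH)₃(s) ⇌ Ce³⁺(aq) + 3 OH⁻(aq)
Ksp = [Ce³⁺][OH⁻]^3 = [Ce³⁺](0.13)^3
[Ce³⁺] = 2.1×10⁻²⁰ / (0.13)^3 = 9.6×10⁻¹⁸
[Ce³⁺] = 9.6×10⁻¹⁸ mol L⁻¹

9.6×10⁻¹⁸ M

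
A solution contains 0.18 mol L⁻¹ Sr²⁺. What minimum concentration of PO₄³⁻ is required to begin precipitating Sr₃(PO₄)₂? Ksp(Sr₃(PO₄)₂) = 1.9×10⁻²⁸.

1.8×10⁻¹³ M

Precipitation of each salt begins when its ion product equals Ksp.
Sr₃(PO₄)₂(s) ⇌ 3 Sr²⁺(aq) + 2 PO₄³⁻(aq)
Ksp = [Sr²⁺]^3[PO₄³⁻]^2 = [PO₄³⁻]^2(0.18)^3
[PO₄³⁻]^2 = 1.9×10⁻²⁸ / (0.18)^3 = 3.3×10⁻²⁶
[PO₄³⁻] = 1.8×10⁻¹³ mol L⁻¹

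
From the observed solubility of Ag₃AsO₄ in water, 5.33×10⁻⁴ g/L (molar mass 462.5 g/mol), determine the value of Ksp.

Ksp = 4.76×10⁻²³

Molar solubility s = (5.33×10⁻⁴ g/L) / (462.5 g/mol) = 1.1524×10⁻⁶ mol/L
Ag₃AsO₄(s) ⇌ 3 Ag⁺(aq) + AsO₄³⁻(aq)
For each mole of Ag₃AsO₄ that dissolves per liter, [Ag⁺] = 3s and [AsO₄³⁻] = s; let s denote this solubility.
Ksp = [Ag⁺]^3[AsO₄³⁻] = (3s)^3 · s = 27s^4
Ksp = 27 × (1.1524×10⁻⁶)^4 = 4.76×10⁻²³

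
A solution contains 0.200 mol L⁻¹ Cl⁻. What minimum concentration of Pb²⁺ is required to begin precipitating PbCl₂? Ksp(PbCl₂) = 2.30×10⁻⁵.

Each salt precipitates once Q = Ksp for that salt.
PbCl₂(s) ⇌ Pb²⁺(aq) + 2 Cl⁻(aq)
Ksp = [Pb²⁺][Cl⁻]^2 = [Pb²⁺](0.200)^2
[Pb²⁺] = 2.30×10⁻⁵ / (0.200)^2 = 5.75×10⁻⁴
[Pb²⁺] = 5.75×10⁻⁴ mol L⁻¹

5.75×10⁻⁴ M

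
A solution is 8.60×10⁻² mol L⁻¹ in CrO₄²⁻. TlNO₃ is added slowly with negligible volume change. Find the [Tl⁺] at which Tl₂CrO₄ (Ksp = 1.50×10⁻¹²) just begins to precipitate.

Each salt precipitates once Q = Ksp for that salt.
Tl₂CrO₄(s) ⇌ 2 Tl⁺(aq) + CrO₄²⁻(aq)
Ksp = [Tl⁺]^2[CrO₄²⁻] = [Tl⁺]^2(8.60×10⁻²)
[Tl⁺]^2 = 1.50×10⁻¹² / (8.60×10⁻²) = 1.74×10⁻¹¹
[Tl⁺] = 4.18×10⁻⁶ mol L⁻¹

4.18×10⁻⁶ M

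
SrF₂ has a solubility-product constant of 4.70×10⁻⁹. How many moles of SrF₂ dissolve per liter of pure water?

SrF₂(s) ⇌ Sr²⁺(aq) + 2 F⁻(aq)
For each mole of SrF₂ that dissolves per liter, [Sr²⁺] = s and [F⁻] = 2s; let s denote this solubility.
Ksp = [Sr²⁺][F⁻]^2 = s · (2s)^2 = 4s^3
4s^3 = 4.70×10⁻⁹  ⇒  s^3 = 1.18×10⁻⁹
s = 1.06×10⁻³ mol L⁻¹

1.06×10⁻³ M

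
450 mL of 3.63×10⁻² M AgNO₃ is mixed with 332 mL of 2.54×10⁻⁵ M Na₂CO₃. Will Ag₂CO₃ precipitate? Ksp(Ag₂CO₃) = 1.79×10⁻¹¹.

Yes

After mixing, V = 450 mL + 332 mL = 782 mL.
[Ag⁺] = (3.63×10⁻²)(450)/782 = 2.09×10⁻² M
[CO₃²⁻] = (2.54×10⁻⁵)(332)/782 = 1.08×10⁻⁵ M
Q = [Ag⁺]^2[CO₃²⁻] = 4.71×10⁻⁹
Since Q (4.71×10⁻⁹) exceeds Ksp (1.79×10⁻¹¹), Ag₂CO₃ will precipitate.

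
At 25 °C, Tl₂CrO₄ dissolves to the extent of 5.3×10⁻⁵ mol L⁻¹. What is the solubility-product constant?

Ksp = 6.0×10⁻¹³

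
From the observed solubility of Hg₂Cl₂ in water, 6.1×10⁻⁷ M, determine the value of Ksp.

Hg₂Cl₂(s) ⇌ Hg₂²⁺(aq) + 2 Cl⁻(aq)
With molar solubility s: [Hg₂²⁺] = s, [Cl⁻] = 2s.
Ksp = [Hg₂²⁺][Cl⁻]^2 = s · (2s)^2 = 4s^3
Ksp = 4 × (6.1×10⁻⁷)^3 = 9.1×10⁻¹⁹

Ksp = 9.1×10⁻¹⁹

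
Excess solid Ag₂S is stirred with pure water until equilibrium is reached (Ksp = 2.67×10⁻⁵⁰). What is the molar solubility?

1.88×10⁻¹⁷ M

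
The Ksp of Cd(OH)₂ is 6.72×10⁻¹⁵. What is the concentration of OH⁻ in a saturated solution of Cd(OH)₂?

Cd(OH)₂(s) ⇌ Cd²⁺(aq) + 2 OH⁻(aq)
With molar solubility s: [Cd²⁺] = s, [OH⁻] = 2s.
Ksp = [Cd²⁺][OH⁻]^2 = s · (2s)^2 = 4s^3 = 6.72×10⁻¹⁵
s = 1.19×10⁻⁵ M
[OH⁻] = 2s = 2.38×10⁻⁵ M

2.38×10⁻⁵ M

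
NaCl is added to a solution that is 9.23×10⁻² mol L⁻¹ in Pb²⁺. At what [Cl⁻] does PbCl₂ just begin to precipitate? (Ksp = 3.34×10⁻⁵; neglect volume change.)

1.90×10⁻² M

Precipitation begins when Q = Ksp.
PbCl₂(s) ⇌ Pb²⁺(aq) + 2 Cl⁻(aq)
Ksp = [Pb²⁺][Cl⁻]^2 = [Cl⁻]^2(9.23×10⁻²)
[Cl⁻]^2 = 3.34×10⁻⁵ / (9.23×10⁻²) = 3.62×10⁻⁴
[Cl⁻] = 1.90×10⁻² mol L⁻¹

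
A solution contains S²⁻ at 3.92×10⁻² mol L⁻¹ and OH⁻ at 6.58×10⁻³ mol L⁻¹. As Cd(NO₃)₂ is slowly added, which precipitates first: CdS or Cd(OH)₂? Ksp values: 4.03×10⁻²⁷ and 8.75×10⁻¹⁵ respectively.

CdS

The threshold for precipitation is Q = Ksp.
For CdS: [Cd²⁺] = (Ksp/[S²⁻]) = 1.03×10⁻²⁵ mol L⁻¹
For Cd(OH)₂: [Cd²⁺] = (Ksp/[OH⁻]^2) = 2.02×10⁻¹⁰ mol L⁻¹
Since CdS needs less Cd²⁺ to reach saturation, it precipitates first.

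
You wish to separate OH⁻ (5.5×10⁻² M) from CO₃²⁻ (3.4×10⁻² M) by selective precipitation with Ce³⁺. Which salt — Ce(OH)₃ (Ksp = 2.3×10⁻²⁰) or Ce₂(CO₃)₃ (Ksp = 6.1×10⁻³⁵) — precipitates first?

Each salt precipitates once Q = Ksp for that salt.
For Ce(OH)₃: [Ce³⁺] = (Ksp/[OH⁻]^3) = 1.4×10⁻¹⁶ M
For Ce₂(CO₃)₃: [Ce³⁺] = (Ksp/[CO₃²⁻]^3)^(1/2) = 1.2×10⁻¹⁵ M
Since Ce(OH)₃ needs less Ce³⁺ to reach saturation, it precipitates first.

Ce(OH)₃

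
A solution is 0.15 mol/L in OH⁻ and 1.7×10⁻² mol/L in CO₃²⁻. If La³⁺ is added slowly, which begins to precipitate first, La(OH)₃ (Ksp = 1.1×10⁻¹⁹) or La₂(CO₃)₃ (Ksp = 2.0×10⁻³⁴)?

La(OH)₃

Each salt precipitates once Q = Ksp for that salt.
For La(OH)₃: [La³⁺] = (Ksp/[OH⁻]^3) = 3.3×10⁻¹⁷ mol/L
For La₂(CO₃)₃: [La³⁺] = (Ksp/[CO₃²⁻]^3)^(1/2) = 6.4×10⁻¹⁵ mol/L
Since La(OH)₃ needs less La³⁺ to reach saturation, it precipitates first.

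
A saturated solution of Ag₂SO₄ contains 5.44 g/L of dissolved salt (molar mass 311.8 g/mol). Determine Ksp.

Ksp = 2.12×10⁻⁵

Molar solubility s = (5.44 g/L) / (311.8 g/mol) = 1.7447×10⁻² mol/L
Ag₂SO₄(s) ⇌ 2 Ag⁺(aq) + SO₄²⁻(aq)
For each mole of Ag₂SO₄ that dissolves per liter, [Ag⁺] = 2s and [SO₄²⁻] = s; let s denote this solubility.
Ksp = [Ag⁺]^2[SO₄²⁻] = (2s)^2 · s = 4s^3
Ksp = 4 × (1.7447×10⁻²)^3 = 2.12×10⁻⁵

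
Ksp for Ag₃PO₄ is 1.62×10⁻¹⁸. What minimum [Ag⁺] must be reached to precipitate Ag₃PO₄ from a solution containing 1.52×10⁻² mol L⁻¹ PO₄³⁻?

4.74×10⁻⁶ M

Each salt precipitates once Q = Ksp for that salt.
Ag₃PO₄(s) ⇌ 3 Ag⁺(aq) + PO₄³⁻(aq)
Ksp = [Ag⁺]^3[PO₄³⁻] = [Ag⁺]^3(1.52×10⁻²)
[Ag⁺]^3 = 1.62×10⁻¹⁸ / (1.52×10⁻²) = 1.07×10⁻¹⁶
[Ag⁺] = 4.74×10⁻⁶ mol L⁻¹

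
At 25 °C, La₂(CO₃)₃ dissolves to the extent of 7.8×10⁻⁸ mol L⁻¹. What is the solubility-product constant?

Ksp = 3.1×10⁻³⁴

La₂(CO₃)₃(s) ⇌ 2 La³⁺(aq) + 3 CO₃²⁻(aq)
Call the molar solubility s, so that [La³⁺] = 2s and [CO₃²⁻] = 3s.
Ksp = [La³⁺]^2[CO₃²⁻]^3 = (2s)^2 · (3s)^3 = 108s^5
Ksp = 108 × (7.8×10⁻⁸)^5 = 3.1×10⁻³⁴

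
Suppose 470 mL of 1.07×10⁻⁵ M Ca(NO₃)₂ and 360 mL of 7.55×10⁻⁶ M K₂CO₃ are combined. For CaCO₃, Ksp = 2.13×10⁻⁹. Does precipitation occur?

Total volume after mixing = 470 + 360 = 830 mL.
[Ca²⁺] = (1.07×10⁻⁵)(470)/830 = 6.06×10⁻⁶ M
[CO₃²⁻] = (7.55×10⁻⁶)(360)/830 = 3.27×10⁻⁶ M
Q = [Ca²⁺][CO₃²⁻] = 1.98×10⁻¹¹
Since Q (1.98×10⁻¹¹) is less than Ksp (2.13×10⁻⁹), no CaCO₃ precipitates.

No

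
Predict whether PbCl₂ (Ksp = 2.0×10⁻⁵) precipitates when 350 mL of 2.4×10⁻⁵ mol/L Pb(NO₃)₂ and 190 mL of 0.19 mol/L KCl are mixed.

No

Total volume after mixing = 350 + 190 = 540 mL.
[Pb²⁺] = (2.4×10⁻⁵)(350)/540 = 1.6×10⁻⁵ mol/L
[Cl⁻] = (0.19)(190)/540 = 6.7×10⁻² mol/L
Q = [Pb²⁺][Cl⁻]^2 = 7.0×10⁻⁸
Q < Ksp (7.0×10⁻⁸ vs 2.0×10⁻⁵); the solution remains unsaturated and no precipitate forms.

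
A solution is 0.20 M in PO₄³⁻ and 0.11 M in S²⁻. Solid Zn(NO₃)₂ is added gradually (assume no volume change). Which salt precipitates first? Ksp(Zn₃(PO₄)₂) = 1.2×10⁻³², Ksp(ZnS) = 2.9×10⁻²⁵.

ZnS

Precipitation of each salt begins when its ion product equals Ksp.
For Zn₃(PO₄)₂: [Zn²⁺] = (Ksp/[PO₄³⁻]^2)^(1/3) = 6.7×10⁻¹¹ M
For ZnS: [Zn²⁺] = (Ksp/[S²⁻]) = 2.6×10⁻²⁴ M
Since ZnS needs less Zn²⁺ to reach saturation, it precipitates first.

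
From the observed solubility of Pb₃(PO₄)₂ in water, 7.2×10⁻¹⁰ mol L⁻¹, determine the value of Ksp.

Ksp = 2.1×10⁻⁴⁴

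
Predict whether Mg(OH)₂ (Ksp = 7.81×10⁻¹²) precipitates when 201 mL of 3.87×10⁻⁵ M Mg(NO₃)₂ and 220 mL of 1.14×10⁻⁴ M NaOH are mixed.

No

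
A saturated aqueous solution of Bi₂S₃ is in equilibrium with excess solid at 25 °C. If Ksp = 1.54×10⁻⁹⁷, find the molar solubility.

1.70×10⁻²⁰ M

Bi₂S₃(s) ⇌ 2 Bi³⁺(aq) + 3 S²⁻(aq)
Call the molar solubility s, so that [Bi³⁺] = 2s and [S²⁻] = 3s.
Ksp = [Bi³⁺]^2[S²⁻]^3 = (2s)^2 · (3s)^3 = 108s^5
108s^5 = 1.54×10⁻⁹⁷  ⇒  s^5 = 1.43×10⁻⁹⁹
Taking the 5th root, s = 1.70×10⁻²⁰ mol L⁻¹.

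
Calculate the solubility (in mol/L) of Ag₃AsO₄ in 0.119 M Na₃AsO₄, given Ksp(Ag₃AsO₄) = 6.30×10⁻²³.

2.70×10⁻⁸ M

Ag₃AsO₄(s) ⇌ 3 Ag⁺(aq) + AsO₄³⁻(aq)
AsO₄³⁻ is already present at 0.119 M. If s mol/L of Ag₃AsO₄ dissolves, [Ag⁺] = 3s while [AsO₄³⁻] ≈ 0.119 M.
Ksp = [Ag⁺]^3[AsO₄³⁻] = (3s)^3(0.119)
(3s)^3 = 6.30×10⁻²³ / (0.119) = 5.29×10⁻²²
s = 2.70×10⁻⁸ M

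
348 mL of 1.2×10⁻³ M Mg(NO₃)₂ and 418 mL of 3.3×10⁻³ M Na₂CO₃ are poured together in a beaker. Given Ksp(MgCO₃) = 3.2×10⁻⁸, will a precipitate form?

Yes

The combined volume is 766 mL.
[Mg²⁺] = (1.2×10⁻³)(348)/766 = 5.5×10⁻⁴ M
[CO₃²⁻] = (3.3×10⁻³)(418)/766 = 1.8×10⁻³ M
Q = [Mg²⁺][CO₃²⁻] = 9.8×10⁻⁷
Q = 9.8×10⁻⁷ > Ksp = 3.2×10⁻⁸, so the solution is supersaturated and MgCO₃ precipitates.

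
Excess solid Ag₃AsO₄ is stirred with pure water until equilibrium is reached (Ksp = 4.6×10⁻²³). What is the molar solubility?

1.1×10⁻⁶ M

Ag₃AsO₄(s) ⇌ 3 Ag⁺(aq) + AsO₄³⁻(aq)
If s mol/L of Ag₃AsO₄ dissolves, [Ag⁺] = 3s and [AsO₄³⁻] = s.
Ksp = [Ag⁺]^3[AsO₄³⁻] = (3s)^3 · s = 27s^4
27s^4 = 4.6×10⁻²³  ⇒  s^4 = 1.7×10⁻²⁴
s = (1.7×10⁻²⁴)^(1/4) = 1.1×10⁻⁶ M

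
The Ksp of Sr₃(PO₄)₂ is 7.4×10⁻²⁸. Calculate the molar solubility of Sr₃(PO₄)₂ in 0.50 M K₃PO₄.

4.8×10⁻¹⁰ M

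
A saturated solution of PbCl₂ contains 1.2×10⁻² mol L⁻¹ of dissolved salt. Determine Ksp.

Ksp = 6.9×10⁻⁶

PbCl₂(s) ⇌ Pb²⁺(aq) + 2 Cl⁻(aq)
With molar solubility s: [Pb²⁺] = s, [Cl⁻] = 2s.
Ksp = [Pb²⁺][Cl⁻]^2 = s · (2s)^2 = 4s^3
Ksp = 4 × (1.2×10⁻²)^3 = 6.9×10⁻⁶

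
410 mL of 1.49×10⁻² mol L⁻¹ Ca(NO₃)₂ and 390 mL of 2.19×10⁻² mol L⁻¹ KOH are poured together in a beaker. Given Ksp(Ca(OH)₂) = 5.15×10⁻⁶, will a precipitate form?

The combined volume is 800 mL.
[Ca²⁺] = (1.49×10⁻²)(410)/800 = 7.64×10⁻³ mol L⁻¹
[OH⁻] = (2.19×10⁻²)(390)/800 = 1.07×10⁻² mol L⁻¹
Q = [Ca²⁺][OH⁻]^2 = 8.70×10⁻⁷
Q = 8.70×10⁻⁷ < Ksp = 5.15×10⁻⁶, so the solution is unsaturated and no precipitate forms.

No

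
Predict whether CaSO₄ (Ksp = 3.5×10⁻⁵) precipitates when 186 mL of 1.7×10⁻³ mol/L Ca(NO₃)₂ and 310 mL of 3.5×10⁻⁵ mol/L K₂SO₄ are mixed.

No

Total volume after mixing = 186 + 310 = 496 mL.
[Ca²⁺] = (1.7×10⁻³)(186)/496 = 6.4×10⁻⁴ mol/L
[SO₄²⁻] = (3.5×10⁻⁵)(310)/496 = 2.2×10⁻⁵ mol/L
Q = [Ca²⁺][SO₄²⁻] = 1.4×10⁻⁸
Q = 1.4×10⁻⁸ < Ksp = 3.5×10⁻⁵, so the solution is unsaturated and no precipitate forms.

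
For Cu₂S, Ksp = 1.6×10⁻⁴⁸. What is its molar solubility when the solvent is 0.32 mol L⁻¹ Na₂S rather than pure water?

Cu₂S(s) ⇌ 2 Cu⁺(aq) + S²⁻(aq)
With S²⁻ already at 0.32 mol L⁻¹ and s small, take [S²⁻] ≈ 0.32 mol L⁻¹ and [Cu⁺] = 2s.
Ksp = [Cu⁺]^2[S²⁻] = (2s)^2(0.32)
(2s)^2 = 1.6×10⁻⁴⁸ / (0.32) = 5.0×10⁻⁴⁸
s = 1.1×10⁻²⁴ mol L⁻¹

1.1×10⁻²⁴ M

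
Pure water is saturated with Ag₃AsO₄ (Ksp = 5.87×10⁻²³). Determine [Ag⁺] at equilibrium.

3.64×10⁻⁶ M

Ag₃AsO₄(s) ⇌ 3 Ag⁺(aq) + AsO₄³⁻(aq)
For each mole of Ag₃AsO₄ that dissolves per liter, [Ag⁺] = 3s and [AsO₄³⁻] = s; let s denote this solubility.
Ksp = [Ag⁺]^3[AsO₄³⁻] = (3s)^3 · s = 27s^4 = 5.87×10⁻²³
s = 1.21×10⁻⁶ M
[Ag⁺] = 3s = 3.64×10⁻⁶ M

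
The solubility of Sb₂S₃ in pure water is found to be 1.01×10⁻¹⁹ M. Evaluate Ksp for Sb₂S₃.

Sb₂S₃(s) ⇌ 2 Sb³⁺(aq) + 3 S²⁻(aq)
If s mol/L of Sb₂S₃ dissolves, [Sb³⁺] = 2s and [S²⁻] = 3s.
Ksp = [Sb³⁺]^2[S²⁻]^3 = (2s)^2 · (3s)^3 = 108s^5
Ksp = 108 × (1.01×10⁻¹⁹)^5 = 1.14×10⁻⁹³

Ksp = 1.14×10⁻⁹³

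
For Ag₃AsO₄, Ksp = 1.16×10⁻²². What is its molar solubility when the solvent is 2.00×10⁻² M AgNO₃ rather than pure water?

Ag₃AsO₄(s) ⇌ 3 Ag⁺(aq) + AsO₄³⁻(aq)
Ag⁺ is already present at 2.00×10⁻² M. If s mol/L of Ag₃AsO₄ dissolves, [AsO₄³⁻] = s while [Ag⁺] ≈ 2.00×10⁻² M.
Ksp = [Ag⁺]^3[AsO₄³⁻] = (2.00×10⁻²)^3s
s = 1.16×10⁻²² / (2.00×10⁻²)^3 = 1.45×10⁻¹⁷
s = 1.45×10⁻¹⁷ M

1.45×10⁻¹⁷ M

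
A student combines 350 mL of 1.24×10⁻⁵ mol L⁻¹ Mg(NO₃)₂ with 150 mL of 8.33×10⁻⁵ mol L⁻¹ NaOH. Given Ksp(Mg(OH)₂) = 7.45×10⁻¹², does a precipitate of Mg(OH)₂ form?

No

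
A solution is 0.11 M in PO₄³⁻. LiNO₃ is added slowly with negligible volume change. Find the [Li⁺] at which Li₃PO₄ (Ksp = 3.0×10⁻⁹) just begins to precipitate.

3.0×10⁻³ M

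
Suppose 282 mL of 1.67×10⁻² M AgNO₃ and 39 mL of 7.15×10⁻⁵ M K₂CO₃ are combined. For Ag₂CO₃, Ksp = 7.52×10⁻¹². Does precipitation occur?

After mixing, V = 282 mL + 39 mL = 321 mL.
[Ag⁺] = (1.67×10⁻²)(282)/321 = 1.47×10⁻² M
[CO₃²⁻] = (7.15×10⁻⁵)(39)/321 = 8.69×10⁻⁶ M
Q = [Ag⁺]^2[CO₃²⁻] = 1.87×10⁻⁹
Since Q (1.87×10⁻⁹) exceeds Ksp (7.52×10⁻¹²), Ag₂CO₃ will precipitate.

Yes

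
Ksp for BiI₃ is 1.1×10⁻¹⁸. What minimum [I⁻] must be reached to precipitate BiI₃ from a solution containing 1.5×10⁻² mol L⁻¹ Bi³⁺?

The threshold for precipitation is Q = Ksp.
BiI₃(s) ⇌ Bi³⁺(aq) + 3 I⁻(aq)
Ksp = [Bi³⁺][I⁻]^3 = [I⁻]^3(1.5×10⁻²)
[I⁻]^3 = 1.1×10⁻¹⁸ / (1.5×10⁻²) = 7.3×10⁻¹⁷
[I⁻] = 4.2×10⁻⁶ mol L⁻¹

4.2×10⁻⁶ M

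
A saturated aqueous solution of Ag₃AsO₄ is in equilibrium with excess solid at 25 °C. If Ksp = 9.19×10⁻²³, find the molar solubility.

1.36×10⁻⁶ M

Ag₃AsO₄(s) ⇌ 3 Ag⁺(aq) + AsO₄³⁻(aq)
With molar solubility s: [Ag⁺] = 3s, [AsO₄³⁻] = s.
Ksp = [Ag⁺]^3[AsO₄³⁻] = (3s)^3 · s = 27s^4
27s^4 = 9.19×10⁻²³  ⇒  s^4 = 3.40×10⁻²⁴
Taking the 4th root, s = 1.36×10⁻⁶ mol/L.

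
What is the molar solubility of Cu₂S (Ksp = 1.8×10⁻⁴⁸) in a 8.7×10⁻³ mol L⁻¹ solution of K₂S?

Cu₂S(s) ⇌ 2 Cu⁺(aq) + S²⁻(aq)
With S²⁻ already at 8.7×10⁻³ mol L⁻¹ and s small, take [S²⁻] ≈ 8.7×10⁻³ mol L⁻¹ and [Cu⁺] = 2s.
Ksp = [Cu⁺]^2[S²⁻] = (2s)^2(8.7×10⁻³)
(2s)^2 = 1.8×10⁻⁴⁸ / (8.7×10⁻³) = 2.1×10⁻⁴⁶
s = 7.2×10⁻²⁴ mol L⁻¹

7.2×10⁻²⁴ M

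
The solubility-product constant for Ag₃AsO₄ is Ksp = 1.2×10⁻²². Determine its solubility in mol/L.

Ag₃AsO₄(s) ⇌ 3 Ag⁺(aq) + AsO₄³⁻(aq)
If s mol/L of Ag₃AsO₄ dissolves, [Ag⁺] = 3s and [AsO₄³⁻] = s.
Ksp = [Ag⁺]^3[AsO₄³⁻] = (3s)^3 · s = 27s^4
27s^4 = 1.2×10⁻²²  ⇒  s^4 = 4.4×10⁻²⁴
s = 1.5×10⁻⁶ mol/L

1.5×10⁻⁶ M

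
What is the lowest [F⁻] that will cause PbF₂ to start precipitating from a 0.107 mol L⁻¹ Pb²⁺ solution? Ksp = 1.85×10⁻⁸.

4.16×10⁻⁴ M

The threshold for precipitation is Q = Ksp.
PbF₂(s) ⇌ Pb²⁺(aq) + 2 F⁻(aq)
Ksp = [Pb²⁺][F⁻]^2 = [F⁻]^2(0.107)
[F⁻]^2 = 1.85×10⁻⁸ / (0.107) = 1.73×10⁻⁷
[F⁻] = 4.16×10⁻⁴ mol L⁻¹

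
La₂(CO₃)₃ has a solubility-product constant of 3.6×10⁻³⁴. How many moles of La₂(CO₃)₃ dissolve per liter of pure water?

8.0×10⁻⁸ M

La₂(CO₃)₃(s) ⇌ 2 La³⁺(aq) + 3 CO₃²⁻(aq)
If s mol/L of La₂(CO₃)₃ dissolves, [La³⁺] = 2s and [CO₃²⁻] = 3s.
Ksp = [La³⁺]^2[CO₃²⁻]^3 = (2s)^2 · (3s)^3 = 108s^5
108s^5 = 3.6×10⁻³⁴  ⇒  s^5 = 3.3×10⁻³⁶
s = 8.0×10⁻⁸ mol/L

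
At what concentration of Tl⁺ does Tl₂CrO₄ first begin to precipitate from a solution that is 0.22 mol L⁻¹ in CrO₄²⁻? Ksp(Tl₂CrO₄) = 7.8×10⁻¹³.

1.9×10⁻⁶ M

Each salt precipitates once Q = Ksp for that salt.
Tl₂CrO₄(s) ⇌ 2 Tl⁺(aq) + CrO₄²⁻(aq)
Ksp = [Tl⁺]^2[CrO₄²⁻] = [Tl⁺]^2(0.22)
[Tl⁺]^2 = 7.8×10⁻¹³ / (0.22) = 3.5×10⁻¹²
[Tl⁺] = 1.9×10⁻⁶ mol L⁻¹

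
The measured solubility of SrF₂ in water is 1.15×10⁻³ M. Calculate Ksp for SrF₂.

Ksp = 6.08×10⁻⁹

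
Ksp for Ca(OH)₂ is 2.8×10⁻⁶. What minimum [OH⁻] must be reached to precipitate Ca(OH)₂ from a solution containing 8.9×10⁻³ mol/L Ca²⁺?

1.8×10⁻² M

A salt starts to precipitate once the ion product Q reaches its Ksp.
Ca(OH)₂(s) ⇌ Ca²⁺(aq) + 2 OH⁻(aq)
Ksp = [Ca²⁺][OH⁻]^2 = [OH⁻]^2(8.9×10⁻³)
[OH⁻]^2 = 2.8×10⁻⁶ / (8.9×10⁻³) = 3.1×10⁻⁴
[OH⁻] = 1.8×10⁻² mol/L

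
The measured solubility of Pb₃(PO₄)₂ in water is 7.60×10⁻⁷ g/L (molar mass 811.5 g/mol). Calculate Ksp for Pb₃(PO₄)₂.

Ksp = 7.78×10⁻⁴⁴

Molar solubility s = (7.60×10⁻⁷ g/L) / (811.5 g/mol) = 9.3654×10⁻¹⁰ mol/L
Pb₃(PO₄)₂(s) ⇌ 3 Pb²⁺(aq) + 2 PO₄³⁻(aq)
For each mole of Pb₃(PO₄)₂ that dissolves per liter, [Pb²⁺] = 3s and [PO₄³⁻] = 2s; let s denote this solubility.
Ksp = [Pb²⁺]^3[PO₄³⁻]^2 = (3s)^3 · (2s)^2 = 108s^5
Ksp = 108 × (9.3654×10⁻¹⁰)^5 = 7.78×10⁻⁴⁴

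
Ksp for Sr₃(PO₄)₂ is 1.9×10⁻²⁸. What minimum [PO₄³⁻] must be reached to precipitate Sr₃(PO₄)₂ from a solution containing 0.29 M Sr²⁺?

8.8×10⁻¹⁴ M

Precipitation of each salt begins when its ion product equals Ksp.
Sr₃(PO₄)₂(s) ⇌ 3 Sr²⁺(aq) + 2 PO₄³⁻(aq)
Ksp = [Sr²⁺]^3[PO₄³⁻]^2 = [PO₄³⁻]^2(0.29)^3
[PO₄³⁻]^2 = 1.9×10⁻²⁸ / (0.29)^3 = 7.8×10⁻²⁷
[PO₄³⁻] = 8.8×10⁻¹⁴ M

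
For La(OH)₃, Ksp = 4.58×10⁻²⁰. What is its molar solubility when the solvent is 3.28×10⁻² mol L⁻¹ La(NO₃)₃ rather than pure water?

3.73×10⁻⁷ M

La(OH)₃(s) ⇌ La³⁺(aq) + 3 OH⁻(aq)
Let s be the solubility of La(OH)₃ here. The common ion gives [La³⁺] ≈ 3.28×10⁻² mol L⁻¹, and [OH⁻] = 3s.
Ksp = [La³⁺][OH⁻]^3 = (3.28×10⁻²)(3s)^3
(3s)^3 = 4.58×10⁻²⁰ / (3.28×10⁻²) = 1.40×10⁻¹⁸
s = 3.73×10⁻⁷ mol L⁻¹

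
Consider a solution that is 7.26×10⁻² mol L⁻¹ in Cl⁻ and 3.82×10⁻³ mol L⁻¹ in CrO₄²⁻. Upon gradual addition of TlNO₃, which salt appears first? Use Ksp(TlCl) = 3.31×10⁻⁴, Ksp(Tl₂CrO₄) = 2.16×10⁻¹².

Tl₂CrO₄

The threshold for precipitation is Q = Ksp.
For TlCl: [Tl⁺] = (Ksp/[Cl⁻]) = 4.56×10⁻³ mol L⁻¹
For Tl₂CrO₄: [Tl⁺] = (Ksp/[CrO₄²⁻])^(1/2) = 2.38×10⁻⁵ mol L⁻¹
The smaller threshold [Tl⁺] is reached first, so Tl₂CrO₄ precipitates first.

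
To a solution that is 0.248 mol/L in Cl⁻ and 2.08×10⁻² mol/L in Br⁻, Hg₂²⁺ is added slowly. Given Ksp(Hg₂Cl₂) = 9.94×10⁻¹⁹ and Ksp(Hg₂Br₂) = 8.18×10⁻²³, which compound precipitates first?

Hg₂Br₂

Precipitation of each salt begins when its ion product equals Ksp.
For Hg₂Cl₂: [Hg₂²⁺] = (Ksp/[Cl⁻]^2) = 1.62×10⁻¹⁷ mol/L
For Hg₂Br₂: [Hg₂²⁺] = (Ksp/[Br⁻]^2) = 1.89×10⁻¹⁹ mol/L
Since Hg₂Br₂ needs less Hg₂²⁺ to reach saturation, it precipitates first.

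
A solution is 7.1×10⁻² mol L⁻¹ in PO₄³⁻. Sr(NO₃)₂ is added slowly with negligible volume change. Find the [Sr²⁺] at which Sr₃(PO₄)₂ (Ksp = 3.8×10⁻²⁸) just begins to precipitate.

4.2×10⁻⁹ M

Precipitation begins when Q = Ksp.
Sr₃(PO₄)₂(s) ⇌ 3 Sr²⁺(aq) + 2 PO₄³⁻(aq)
Ksp = [Sr²⁺]^3[PO₄³⁻]^2 = [Sr²⁺]^3(7.1×10⁻²)^2
[Sr²⁺]^3 = 3.8×10⁻²⁸ / (7.1×10⁻²)^2 = 7.5×10⁻²⁶
[Sr²⁺] = 4.2×10⁻⁹ mol L⁻¹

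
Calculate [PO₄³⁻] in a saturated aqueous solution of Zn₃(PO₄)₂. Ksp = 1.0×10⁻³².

Zn₃(PO₄)₂(s) ⇌ 3 Zn²⁺(aq) + 2 PO₄³⁻(aq)
For each mole of Zn₃(PO₄)₂ that dissolves per liter, [Zn²⁺] = 3s and [PO₄³⁻] = 2s; let s denote this solubility.
Ksp = [Zn²⁺]^3[PO₄³⁻]^2 = (3s)^3 · (2s)^2 = 108s^5 = 1.0×10⁻³²
s = 1.6×10⁻⁷ mol/L
[PO₄³⁻] = 2s = 3.1×10⁻⁷ mol/L

3.1×10⁻⁷ M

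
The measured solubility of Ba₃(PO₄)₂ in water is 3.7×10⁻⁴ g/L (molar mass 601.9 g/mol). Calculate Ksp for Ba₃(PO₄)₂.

Ksp = 9.5×10⁻³⁰

Molar solubility s = (3.7×10⁻⁴ g/L) / (601.9 g/mol) = 6.147×10⁻⁷ mol/L
Ba₃(PO₄)₂(s) ⇌ 3 Ba²⁺(aq) + 2 PO₄³⁻(aq)
For each mole of Ba₃(PO₄)₂ that dissolves per liter, [Ba²⁺] = 3s and [PO₄³⁻] = 2s; let s denote this solubility.
Ksp = [Ba²⁺]^3[PO₄³⁻]^2 = (3s)^3 · (2s)^2 = 108s^5
Ksp = 108 × (6.147×10⁻⁷)^5 = 9.5×10⁻³⁰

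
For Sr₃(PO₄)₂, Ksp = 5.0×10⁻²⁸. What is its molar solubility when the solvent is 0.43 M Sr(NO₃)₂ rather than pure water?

4.0×10⁻¹⁴ M

Sr₃(PO₄)₂(s) ⇌ 3 Sr²⁺(aq) + 2 PO₄³⁻(aq)
Sr²⁺ is already present at 0.43 M. If s mol/L of Sr₃(PO₄)₂ dissolves, [PO₄³⁻] = 2s while [Sr²⁺] ≈ 0.43 M.
Ksp = [Sr²⁺]^3[PO₄³⁻]^2 = (0.43)^3(2s)^2
(2s)^2 = 5.0×10⁻²⁸ / (0.43)^3 = 6.3×10⁻²⁷
s = 4.0×10⁻¹⁴ M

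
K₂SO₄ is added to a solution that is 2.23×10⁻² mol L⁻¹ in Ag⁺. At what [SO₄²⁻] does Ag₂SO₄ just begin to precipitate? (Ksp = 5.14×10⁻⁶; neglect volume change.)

1.03×10⁻² M

A salt starts to precipitate once the ion product Q reaches its Ksp.
Ag₂SO₄(s) ⇌ 2 Ag⁺(aq) + SO₄²⁻(aq)
Ksp = [Ag⁺]^2[SO₄²⁻] = [SO₄²⁻](2.23×10⁻²)^2
[SO₄²⁻] = 5.14×10⁻⁶ / (2.23×10⁻²)^2 = 1.03×10⁻²
[SO₄²⁻] = 1.03×10⁻² mol L⁻¹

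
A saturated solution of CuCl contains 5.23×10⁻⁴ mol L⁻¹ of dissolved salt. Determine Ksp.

Ksp = 2.74×10⁻⁷

CuCl(s) ⇌ Cu⁺(aq) + Cl⁻(aq)
Call the molar solubility s, so that [Cu⁺] = s and [Cl⁻] = s.
Ksp = [Cu⁺][Cl⁻] = s · s = s^2
Ksp = (5.23×10⁻⁴)^2 = 2.74×10⁻⁷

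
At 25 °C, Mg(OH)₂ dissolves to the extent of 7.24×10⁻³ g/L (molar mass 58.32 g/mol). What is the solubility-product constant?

Ksp = 7.65×10⁻¹²

Molar solubility s = (7.24×10⁻³ g/L) / (58.32 g/mol) = 1.2414×10⁻⁴ mol/L
Mg(OH)₂(s) ⇌ Mg²⁺(aq) + 2 OH⁻(aq)
Let s be the molar solubility. Then [Mg²⁺] = s and [OH⁻] = 2s.
Ksp = [Mg²⁺][OH⁻]^2 = s · (2s)^2 = 4s^3
Ksp = 4 × (1.2414×10⁻⁴)^3 = 7.65×10⁻¹²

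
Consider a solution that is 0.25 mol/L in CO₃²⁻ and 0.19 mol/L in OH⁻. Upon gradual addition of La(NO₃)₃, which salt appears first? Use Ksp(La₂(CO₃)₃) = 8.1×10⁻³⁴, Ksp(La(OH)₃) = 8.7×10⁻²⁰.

La(OH)₃

A salt starts to precipitate once the ion product Q reaches its Ksp.
For La₂(CO₃)₃: [La³⁺] = (Ksp/[CO₃²⁻]^3)^(1/2) = 2.3×10⁻¹⁶ mol/L
For La(OH)₃: [La³⁺] = (Ksp/[OH⁻]^3) = 1.3×10⁻¹⁷ mol/L
Since La(OH)₃ needs less La³⁺ to reach saturation, it precipitates first.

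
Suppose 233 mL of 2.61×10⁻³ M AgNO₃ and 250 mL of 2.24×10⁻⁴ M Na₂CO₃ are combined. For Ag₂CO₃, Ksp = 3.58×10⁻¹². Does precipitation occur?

Total volume after mixing = 233 + 250 = 483 mL.
[Ag⁺] = (2.61×10⁻³)(233)/483 = 1.26×10⁻³ M
[CO₃²⁻] = (2.24×10⁻⁴)(250)/483 = 1.16×10⁻⁴ M
Q = [Ag⁺]^2[CO₃²⁻] = 1.84×10⁻¹⁰
Q = 1.84×10⁻¹⁰ > Ksp = 3.58×10⁻¹², so the solution is supersaturated and Ag₂CO₃ precipitates.

Yes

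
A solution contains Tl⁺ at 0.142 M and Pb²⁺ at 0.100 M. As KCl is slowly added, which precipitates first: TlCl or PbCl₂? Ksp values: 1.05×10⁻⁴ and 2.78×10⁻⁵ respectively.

TlCl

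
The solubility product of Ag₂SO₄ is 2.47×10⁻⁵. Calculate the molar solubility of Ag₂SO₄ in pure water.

1.83×10⁻² M

Ag₂SO₄(s) ⇌ 2 Ag⁺(aq) + SO₄²⁻(aq)
Let s be the molar solubility. Then [Ag⁺] = 2s and [SO₄²⁻] = s.
Ksp = [Ag⁺]^2[SO₄²⁻] = (2s)^2 · s = 4s^3
4s^3 = 2.47×10⁻⁵  ⇒  s^3 = 6.18×10⁻⁶
Taking the 3rd root, s = 1.83×10⁻² mol/L.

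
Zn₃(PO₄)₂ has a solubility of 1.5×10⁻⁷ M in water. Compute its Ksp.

Ksp = 8.2×10⁻³³

Zn₃(PO₄)₂(s) ⇌ 3 Zn²⁺(aq) + 2 PO₄³⁻(aq)
If s mol/L of Zn₃(PO₄)₂ dissolves, [Zn²⁺] = 3s and [PO₄³⁻] = 2s.
Ksp = [Zn²⁺]^3[PO₄³⁻]^2 = (3s)^3 · (2s)^2 = 108s^5
Ksp = 108 × (1.5×10⁻⁷)^5 = 8.2×10⁻³³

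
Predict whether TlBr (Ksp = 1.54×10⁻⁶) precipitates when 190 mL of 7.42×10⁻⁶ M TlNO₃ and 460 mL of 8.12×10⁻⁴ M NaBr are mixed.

Total volume after mixing = 190 + 460 = 650 mL.
[Tl⁺] = (7.42×10⁻⁶)(190)/650 = 2.17×10⁻⁶ M
[Br⁻] = (8.12×10⁻⁴)(460)/650 = 5.75×10⁻⁴ M
Q = [Tl⁺][Br⁻] = 1.25×10⁻⁹
Q < Ksp (1.25×10⁻⁹ vs 1.54×10⁻⁶); the solution remains unsaturated and no precipitate forms.

No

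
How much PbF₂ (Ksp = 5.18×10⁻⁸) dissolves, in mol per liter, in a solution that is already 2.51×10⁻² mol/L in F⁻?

PbF₂(s) ⇌ Pb²⁺(aq) + 2 F⁻(aq)
F⁻ is already present at 2.51×10⁻² mol/L. If s mol/L of PbF₂ dissolves, [Pb²⁺] = s while [F⁻] ≈ 2.51×10⁻² mol/L.
Ksp = [Pb²⁺][F⁻]^2 = s(2.51×10⁻²)^2
s = 5.18×10⁻⁸ / (2.51×10⁻²)^2 = 8.22×10⁻⁵
s = 8.22×10⁻⁵ mol/L

8.22×10⁻⁵ M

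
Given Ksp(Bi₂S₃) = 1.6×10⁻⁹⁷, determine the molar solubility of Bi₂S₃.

Bi₂S₃(s) ⇌ 2 Bi³⁺(aq) + 3 S²⁻(aq)
Call the molar solubility s, so that [Bi³⁺] = 2s and [S²⁻] = 3s.
Ksp = [Bi³⁺]^2[S²⁻]^3 = (2s)^2 · (3s)^3 = 108s^5
108s^5 = 1.6×10⁻⁹⁷  ⇒  s^5 = 1.5×10⁻⁹⁹
Taking the 5th root, s = 1.7×10⁻²⁰ mol/L.

1.7×10⁻²⁰ M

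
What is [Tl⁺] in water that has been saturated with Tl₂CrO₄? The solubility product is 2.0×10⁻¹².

1.6×10⁻⁴ M

Tl₂CrO₄(s) ⇌ 2 Tl⁺(aq) + CrO₄²⁻(aq)
For each mole of Tl₂CrO₄ that dissolves per liter, [Tl⁺] = 2s and [CrO₄²⁻] = s; let s denote this solubility.
Ksp = [Tl⁺]^2[CrO₄²⁻] = (2s)^2 · s = 4s^3 = 2.0×10⁻¹²
s = 7.9×10⁻⁵ mol/L
[Tl⁺] = 2s = 1.6×10⁻⁴ mol/L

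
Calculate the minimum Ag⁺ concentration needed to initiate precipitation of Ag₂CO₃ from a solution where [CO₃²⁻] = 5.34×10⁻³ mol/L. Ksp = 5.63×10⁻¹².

Precipitation begins when Q = Ksp.
Ag₂CO₃(s) ⇌ 2 Ag⁺(aq) + CO₃²⁻(aq)
Ksp = [Ag⁺]^2[CO₃²⁻] = [Ag⁺]^2(5.34×10⁻³)
[Ag⁺]^2 = 5.63×10⁻¹² / (5.34×10⁻³) = 1.05×10⁻⁹
[Ag⁺] = 3.25×10⁻⁵ mol/L

3.25×10⁻⁵ M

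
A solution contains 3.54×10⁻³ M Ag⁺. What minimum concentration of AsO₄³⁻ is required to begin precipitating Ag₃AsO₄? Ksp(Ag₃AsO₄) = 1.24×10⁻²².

2.80×10⁻¹⁵ M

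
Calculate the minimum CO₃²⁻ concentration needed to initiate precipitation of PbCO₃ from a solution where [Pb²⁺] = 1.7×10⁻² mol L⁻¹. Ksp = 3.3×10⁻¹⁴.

Precipitation begins when Q = Ksp.
PbCO₃(s) ⇌ Pb²⁺(aq) + CO₃²⁻(aq)
Ksp = [Pb²⁺][CO₃²⁻] = [CO₃²⁻](1.7×10⁻²)
[CO₃²⁻] = 3.3×10⁻¹⁴ / (1.7×10⁻²) = 1.9×10⁻¹²
[CO₃²⁻] = 1.9×10⁻¹² mol L⁻¹

1.9×10⁻¹² M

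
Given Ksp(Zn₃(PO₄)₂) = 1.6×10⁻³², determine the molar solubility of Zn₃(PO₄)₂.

1.7×10⁻⁷ M

Zn₃(PO₄)₂(s) ⇌ 3 Zn²⁺(aq) + 2 PO₄³⁻(aq)
For each mole of Zn₃(PO₄)₂ that dissolves per liter, [Zn²⁺] = 3s and [PO₄³⁻] = 2s; let s denote this solubility.
Ksp = [Zn²⁺]^3[PO₄³⁻]^2 = (3s)^3 · (2s)^2 = 108s^5
108s^5 = 1.6×10⁻³²  ⇒  s^5 = 1.5×10⁻³⁴
Taking the 5th root, s = 1.7×10⁻⁷ mol L⁻¹.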